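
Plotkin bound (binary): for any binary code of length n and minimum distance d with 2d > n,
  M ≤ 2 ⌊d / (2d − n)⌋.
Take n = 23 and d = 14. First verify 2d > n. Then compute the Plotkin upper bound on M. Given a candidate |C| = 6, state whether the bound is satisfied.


Plotkin bound M ≤ 4; given |C| = 6 > bound (violated).

Check applicability: 2d = 28, n = 23.
2d − n = 5 > 0, so Plotkin applies.
Compute d/(2d−n) = 14/5 ≈ 2.8000.
⌊d/(2d−n)⌋ = 2.
Plotkin bound: M ≤ 2·2 = 4.
Given |C| = 6, check: VIOLATED.
This |C| is above the Plotkin bound, so no binary code with n = 23, d = 14 and 6 codewords exists.


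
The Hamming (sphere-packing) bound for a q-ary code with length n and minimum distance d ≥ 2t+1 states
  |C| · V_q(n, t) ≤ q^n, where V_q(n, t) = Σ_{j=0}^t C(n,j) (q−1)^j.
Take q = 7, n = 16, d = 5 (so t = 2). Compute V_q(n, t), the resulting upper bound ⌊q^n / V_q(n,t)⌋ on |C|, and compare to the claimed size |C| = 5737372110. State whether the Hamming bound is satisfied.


V_q(n, t) = 4417, q^n = 33232930569601, Hamming bound = 7523869270, |C| = 5737372110 ≤ bound (satisfied).

Step 1: Compute V_q(n, t) = Σ_{j=0}^2 C(n, j) (q−1)^j.
  j = 0: C(16,0)·(6)^0 = 1·1 = 1.
  j = 1: C(16,1)·(6)^1 = 16·6 = 96.
  j = 2: C(16,2)·(6)^2 = 120·36 = 4320.
  V_q(n, t) = 1 + 96 + 4320 = 4417.
Step 2: q^n = 7^16 = 33232930569601.
Step 3: Hamming bound ⌊q^n / V_q(n,t)⌋ = ⌊33232930569601/4417⌋ = 7523869270.
Step 4: Compare |C| = 5737372110 to 7523869270: satisfied.
The claimed |C| lies below the Hamming bound.


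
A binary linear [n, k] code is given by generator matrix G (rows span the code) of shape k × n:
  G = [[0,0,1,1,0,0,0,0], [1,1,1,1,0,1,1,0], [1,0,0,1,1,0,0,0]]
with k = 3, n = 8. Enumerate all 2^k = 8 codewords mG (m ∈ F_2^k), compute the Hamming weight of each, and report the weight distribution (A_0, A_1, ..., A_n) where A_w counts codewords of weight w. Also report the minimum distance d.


Weight distribution: A_0 = 1, A_2 = 1, A_3 = 2, A_4 = 1, A_5 = 2, A_6 = 1. Minimum distance d = 2.

Enumerate all 2^3 = 8 messages m ∈ F_2^3.
For each, compute codeword c = mG in F_2^8, then tally its weight.
  m = 000 → c = 00000000, weight = 0.
  m = 100 → c = 00110000, weight = 2.
  m = 010 → c = 11110110, weight = 6.
  m = 110 → c = 11000110, weight = 4.
  m = 001 → c = 10011000, weight = 3.
  m = 101 → c = 10101000, weight = 3.
  m = 011 → c = 01101110, weight = 5.
  m = 111 → c = 01011110, weight = 5.
Tally weights:
  weight 0: 1 codewords.
  weight 2: 1 codewords.
  weight 3: 2 codewords.
  weight 4: 1 codewords.
  weight 5: 2 codewords.
  weight 6: 1 codewords.
Minimum distance d = smallest w > 0 with A_w > 0 = 2.
Sanity: Σ A_w = 8 = 2^3 = 8 ✓.


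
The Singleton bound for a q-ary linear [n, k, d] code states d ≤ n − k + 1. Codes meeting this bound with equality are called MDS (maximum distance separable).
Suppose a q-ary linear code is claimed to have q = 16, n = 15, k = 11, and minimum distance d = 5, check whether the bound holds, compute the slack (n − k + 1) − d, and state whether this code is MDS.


Singleton RHS = n − k + 1 = 5, slack = 0, bound satisfied, MDS.

Singleton bound: d ≤ n − k + 1.
Here n = 15, k = 11, so n − k + 1 = 5.
Given d = 5, check d ≤ 5: YES.
Slack = (n − k + 1) − d = 0.
The code is MDS (slack = 0).
Description: the claimed parameters are [15, 11, 5]_16; such a code would be MDS (meets Singleton bound).


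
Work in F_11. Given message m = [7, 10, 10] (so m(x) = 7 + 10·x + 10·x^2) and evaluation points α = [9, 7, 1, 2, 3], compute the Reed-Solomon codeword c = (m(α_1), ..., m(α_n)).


c = [5, 6, 5, 1, 6]

Message polynomial: m(x) = 7 + 10·x + 10·x^2 (mod 11).
For each evaluation point α_i, compute m(α_i) mod 11:
  α_1 = 9: Horner steps 10 → 1 → 5, so m(9) = 5.
  α_2 = 7: Horner steps 10 → 3 → 6, so m(7) = 6.
  α_3 = 1: Horner steps 10 → 9 → 5, so m(1) = 5.
  α_4 = 2: Horner steps 10 → 8 → 1, so m(2) = 1.
  α_5 = 3: Horner steps 10 → 7 → 6, so m(3) = 6.
Codeword c = [5, 6, 5, 1, 6] ∈ F_11^5.


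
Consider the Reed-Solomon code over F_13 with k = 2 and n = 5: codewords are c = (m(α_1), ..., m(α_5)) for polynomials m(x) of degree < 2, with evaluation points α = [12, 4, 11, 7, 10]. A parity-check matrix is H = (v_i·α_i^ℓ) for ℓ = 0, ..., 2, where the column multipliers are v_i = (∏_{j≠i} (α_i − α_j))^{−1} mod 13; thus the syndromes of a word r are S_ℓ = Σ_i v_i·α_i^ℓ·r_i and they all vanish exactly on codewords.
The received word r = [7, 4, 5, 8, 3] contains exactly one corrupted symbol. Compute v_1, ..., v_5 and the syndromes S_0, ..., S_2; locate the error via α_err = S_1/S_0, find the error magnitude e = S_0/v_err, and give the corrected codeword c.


S = (12, 6, 3), error at position 4, error magnitude e = 11, c = [7, 4, 5, 10, 3].

Step 1: column multipliers v_i = (∏_{j≠i}(α_i − α_j))^{−1} mod 13.
  i = 1 (α = 12): (12−4)(12−11)(12−7)(12−10) = 8·1·5·2 = 80 ≡ 2, so v_1 = 2^{−1} = 7 (mod 13).
  i = 2 (α = 4): (4−12)(4−11)(4−7)(4−10) = (−8)·(−7)·(−3)·(−6) = 1008 ≡ 7, so v_2 = 7^{−1} = 2 (mod 13).
  i = 3 (α = 11): (11−12)(11−4)(11−7)(11−10) = (−1)·7·4·1 = −28 ≡ 11, so v_3 = 11^{−1} = 6 (mod 13).
  i = 4 (α = 7): (7−12)(7−4)(7−11)(7−10) = (−5)·3·(−4)·(−3) = −180 ≡ 2, so v_4 = 2^{−1} = 7 (mod 13).
  i = 5 (α = 10): (10−12)(10−4)(10−11)(10−7) = (−2)·6·(−1)·3 = 36 ≡ 10, so v_5 = 10^{−1} = 4 (mod 13).
  v = [7, 2, 6, 7, 4].
Step 2: syndromes of r = [7, 4, 5, 8, 3] (all sums mod 13).
  S_0 = Σ v_i r_i = 7·7 + 2·4 + 6·5 + 7·8 + 4·3 = 155 ≡ 12.
  S_1 = Σ v_i α_i r_i = 7·12·7 + 2·4·4 + 6·11·5 + 7·7·8 + 4·10·3 = 1462 ≡ 6.
  α_i^2 mod 13 = [1, 3, 4, 10, 9].
  S_2 = Σ v_i α_i^2 r_i = 7·1·7 + 2·3·4 + 6·4·5 + 7·10·8 + 4·9·3 = 861 ≡ 3.
  S = (12, 6, 3) ≠ 0, so r is not a codeword (an error is present).
Step 3: locate the error. For a single error e at position i, S_ℓ = v_i·e·α_i^ℓ, so α_err = S_1/S_0.
  S_0^{−1} = 12^{−1} = 12 (mod 13), so α_err = 6·12 = 72 ≡ 7 = α_4. Error position i = 4.
  Consistency check: S_2/S_1 = 3·11 = 33 ≡ 7 = α_err ✓ (single-error assumption holds).
Step 4: error magnitude e = S_0/v_4 = S_0·∏_{j≠4}(α_4 − α_j) = 12·2 = 24 ≡ 11 (mod 13).
Step 5: correct position 4: c_4 = r_4 − e = 8 − 11 ≡ 10 (mod 13). Hence c = [7, 4, 5, 10, 3].
  Check: interpolating c through the α_i gives m(x) = 9 + 2·x (degree < 2) with m(α_i) = c_i for every i, so c is indeed a codeword.


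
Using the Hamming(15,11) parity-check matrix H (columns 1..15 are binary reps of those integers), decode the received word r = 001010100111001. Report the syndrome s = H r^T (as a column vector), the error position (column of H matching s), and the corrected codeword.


s = (0, 0, 1, 1)^T, error position = 3, corrected codeword c = 000010100111001

Compute s = H r^T mod 2 one row at a time:
  s_1 = 0 + 0 + 1 + 1 + 1 + 0 + 0 + 1 = 4 ≡ 0 (mod 2).
  s_2 = 0 + 1 + 0 + 1 + 1 + 0 + 0 + 1 = 4 ≡ 0 (mod 2).
  s_3 = 0 + 1 + 0 + 1 + 1 + 1 + 0 + 1 = 5 ≡ 1 (mod 2).
  s_4 = 0 + 1 + 1 + 1 + 0 + 1 + 0 + 1 = 5 ≡ 1 (mod 2).
s = (0, 0, 1, 1)^T — this equals column 3 of H (binary 0011), so error is at position 3.
Correct: flip bit 3 of r = 001010100111001 to get c = 000010100111001.


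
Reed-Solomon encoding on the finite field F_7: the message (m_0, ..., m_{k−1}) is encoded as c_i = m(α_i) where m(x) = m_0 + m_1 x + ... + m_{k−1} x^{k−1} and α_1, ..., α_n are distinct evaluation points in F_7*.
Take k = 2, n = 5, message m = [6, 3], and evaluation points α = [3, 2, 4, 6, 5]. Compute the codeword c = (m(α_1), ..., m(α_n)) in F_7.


c = [1, 5, 4, 3, 0]

Message polynomial: m(x) = 6 + 3·x (mod 7).
For each evaluation point α_i, compute m(α_i) mod 7:
  α_1 = 3: Horner steps 3 → 1, so m(3) = 1.
  α_2 = 2: Horner steps 3 → 5, so m(2) = 5.
  α_3 = 4: Horner steps 3 → 4, so m(4) = 4.
  α_4 = 6: Horner steps 3 → 3, so m(6) = 3.
  α_5 = 5: Horner steps 3 → 0, so m(5) = 0.
Codeword c = [1, 5, 4, 3, 0] ∈ F_7^5.


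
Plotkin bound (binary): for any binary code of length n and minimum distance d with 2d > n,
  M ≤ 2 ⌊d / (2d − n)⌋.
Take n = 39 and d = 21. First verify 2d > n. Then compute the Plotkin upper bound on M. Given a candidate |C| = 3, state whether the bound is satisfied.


Plotkin bound M ≤ 14; given |C| = 3 ≤ bound (satisfied).

Check applicability: 2d = 42, n = 39.
2d − n = 3 > 0, so Plotkin applies.
Compute d/(2d−n) = 21/3 ≈ 7.0000.
⌊d/(2d−n)⌋ = 7.
Plotkin bound: M ≤ 2·7 = 14.
Given |C| = 3, check: satisfied.
This |C| is below the Plotkin bound.


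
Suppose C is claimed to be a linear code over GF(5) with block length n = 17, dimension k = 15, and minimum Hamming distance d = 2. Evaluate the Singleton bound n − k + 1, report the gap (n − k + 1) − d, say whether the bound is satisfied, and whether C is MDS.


Singleton RHS = n − k + 1 = 3, slack = 1, bound satisfied, not MDS.

Singleton bound: d ≤ n − k + 1.
Here n = 17, k = 15, so n − k + 1 = 3.
Given d = 2, check d ≤ 3: YES.
Slack = (n − k + 1) − d = 1.
The code is NOT MDS (slack = 1 > 0).
Description: the claimed parameters are [17, 15, 2]_5; such a code would be non-MDS.


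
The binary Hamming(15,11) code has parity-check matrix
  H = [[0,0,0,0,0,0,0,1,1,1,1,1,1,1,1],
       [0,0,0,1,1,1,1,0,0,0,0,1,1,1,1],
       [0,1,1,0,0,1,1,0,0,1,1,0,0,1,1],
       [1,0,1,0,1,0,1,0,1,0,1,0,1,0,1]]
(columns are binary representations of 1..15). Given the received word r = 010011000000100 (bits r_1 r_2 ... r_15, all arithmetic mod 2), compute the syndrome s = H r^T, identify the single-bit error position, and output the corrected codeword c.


s = (1, 1, 0, 0)^T, error position = 12, corrected codeword c = 010011000001100

Compute s = H r^T mod 2 one row at a time:
  s_1 = 0 + 0 + 0 + 0 + 0 + 1 + 0 + 0 = 1 ≡ 1 (mod 2).
  s_2 = 0 + 1 + 1 + 0 + 0 + 1 + 0 + 0 = 3 ≡ 1 (mod 2).
  s_3 = 1 + 0 + 1 + 0 + 0 + 0 + 0 + 0 = 2 ≡ 0 (mod 2).
  s_4 = 0 + 0 + 1 + 0 + 0 + 0 + 1 + 0 = 2 ≡ 0 (mod 2).
s = (1, 1, 0, 0)^T — this equals column 12 of H (binary 1100), so error is at position 12.
Correct: flip bit 12 of r = 010011000000100 to get c = 010011000001100.


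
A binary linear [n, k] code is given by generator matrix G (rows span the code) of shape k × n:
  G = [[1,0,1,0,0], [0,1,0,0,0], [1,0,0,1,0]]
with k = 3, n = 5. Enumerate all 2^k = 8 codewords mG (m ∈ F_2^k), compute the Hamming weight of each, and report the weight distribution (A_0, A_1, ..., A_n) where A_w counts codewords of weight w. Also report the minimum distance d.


Weight distribution: A_0 = 1, A_1 = 1, A_2 = 3, A_3 = 3. Minimum distance d = 1.

Enumerate all 2^3 = 8 messages m ∈ F_2^3.
For each, compute codeword c = mG in F_2^5, then tally its weight.
  m = 000 → c = 00000, weight = 0.
  m = 100 → c = 10100, weight = 2.
  m = 010 → c = 01000, weight = 1.
  m = 110 → c = 11100, weight = 3.
  m = 001 → c = 10010, weight = 2.
  m = 101 → c = 00110, weight = 2.
  m = 011 → c = 11010, weight = 3.
  m = 111 → c = 01110, weight = 3.
Tally weights:
  weight 0: 1 codewords.
  weight 1: 1 codewords.
  weight 2: 3 codewords.
  weight 3: 3 codewords.
Minimum distance d = smallest w > 0 with A_w > 0 = 1.
Sanity: Σ A_w = 8 = 2^3 = 8 ✓.


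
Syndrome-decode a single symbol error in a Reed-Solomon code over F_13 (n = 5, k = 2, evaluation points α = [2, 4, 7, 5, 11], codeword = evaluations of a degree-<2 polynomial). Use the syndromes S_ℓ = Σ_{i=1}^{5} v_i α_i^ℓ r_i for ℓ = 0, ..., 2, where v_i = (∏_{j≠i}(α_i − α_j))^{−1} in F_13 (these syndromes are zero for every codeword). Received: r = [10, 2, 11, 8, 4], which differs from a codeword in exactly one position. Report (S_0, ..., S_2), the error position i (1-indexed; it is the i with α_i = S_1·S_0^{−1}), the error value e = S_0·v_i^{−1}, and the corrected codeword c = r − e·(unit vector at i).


S = (8, 6, 11), error at position 2, error magnitude e = 2, c = [10, 0, 11, 8, 4].

Step 1: column multipliers v_i = (∏_{j≠i}(α_i − α_j))^{−1} mod 13.
  i = 1 (α = 2): (2−4)(2−7)(2−5)(2−11) = (−2)·(−5)·(−3)·(−9) = 270 ≡ 10, so v_1 = 10^{−1} = 4 (mod 13).
  i = 2 (α = 4): (4−2)(4−7)(4−5)(4−11) = 2·(−3)·(−1)·(−7) = −42 ≡ 10, so v_2 = 10^{−1} = 4 (mod 13).
  i = 3 (α = 7): (7−2)(7−4)(7−5)(7−11) = 5·3·2·(−4) = −120 ≡ 10, so v_3 = 10^{−1} = 4 (mod 13).
  i = 4 (α = 5): (5−2)(5−4)(5−7)(5−11) = 3·1·(−2)·(−6) = 36 ≡ 10, so v_4 = 10^{−1} = 4 (mod 13).
  i = 5 (α = 11): (11−2)(11−4)(11−7)(11−5) = 9·7·4·6 = 1512 ≡ 4, so v_5 = 4^{−1} = 10 (mod 13).
  v = [4, 4, 4, 4, 10].
Step 2: syndromes of r = [10, 2, 11, 8, 4] (all sums mod 13).
  S_0 = Σ v_i r_i = 4·10 + 4·2 + 4·11 + 4·8 + 10·4 = 164 ≡ 8.
  S_1 = Σ v_i α_i r_i = 4·2·10 + 4·4·2 + 4·7·11 + 4·5·8 + 10·11·4 = 1020 ≡ 6.
  α_i^2 mod 13 = [4, 3, 10, 12, 4].
  S_2 = Σ v_i α_i^2 r_i = 4·4·10 + 4·3·2 + 4·10·11 + 4·12·8 + 10·4·4 = 1168 ≡ 11.
  S = (8, 6, 11) ≠ 0, so r is not a codeword (an error is present).
Step 3: locate the error. For a single error e at position i, S_ℓ = v_i·e·α_i^ℓ, so α_err = S_1/S_0.
  S_0^{−1} = 8^{−1} = 5 (mod 13), so α_err = 6·5 = 30 ≡ 4 = α_2. Error position i = 2.
  Consistency check: S_2/S_1 = 11·11 = 121 ≡ 4 = α_err ✓ (single-error assumption holds).
Step 4: error magnitude e = S_0/v_2 = S_0·∏_{j≠2}(α_2 − α_j) = 8·10 = 80 ≡ 2 (mod 13).
Step 5: correct position 2: c_2 = r_2 − e = 2 − 2 ≡ 0 (mod 13). Hence c = [10, 0, 11, 8, 4].
  Check: interpolating c through the α_i gives m(x) = 7 + 8·x (degree < 2) with m(α_i) = c_i for every i, so c is indeed a codeword.


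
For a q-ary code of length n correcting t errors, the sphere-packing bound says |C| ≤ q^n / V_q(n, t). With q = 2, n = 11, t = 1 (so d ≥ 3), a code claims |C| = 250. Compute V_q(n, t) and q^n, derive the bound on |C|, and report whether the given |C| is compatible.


V_q(n, t) = 12, q^n = 2048, Hamming bound = 170, |C| = 250 > bound (violated).

Step 1: Compute V_q(n, t) = Σ_{j=0}^1 C(n, j) (q−1)^j.
  j = 0: C(11,0)·(1)^0 = 1·1 = 1.
  j = 1: C(11,1)·(1)^1 = 11·1 = 11.
  V_q(n, t) = 1 + 11 = 12.
Step 2: q^n = 2^11 = 2048.
Step 3: Hamming bound ⌊q^n / V_q(n,t)⌋ = ⌊2048/12⌋ = 170.
Step 4: Compare |C| = 250 to 170: violated.
The claimed |C| lies above the Hamming bound, so no 2-ary code of length 11 with d ≥ 3 can have 250 codewords.


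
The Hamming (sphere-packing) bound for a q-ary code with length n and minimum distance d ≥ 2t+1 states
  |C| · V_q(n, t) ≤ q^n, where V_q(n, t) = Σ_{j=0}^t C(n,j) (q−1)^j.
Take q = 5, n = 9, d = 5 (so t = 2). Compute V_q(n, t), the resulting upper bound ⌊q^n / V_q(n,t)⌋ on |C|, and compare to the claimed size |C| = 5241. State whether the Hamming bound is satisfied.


V_q(n, t) = 613, q^n = 1953125, Hamming bound = 3186, |C| = 5241 > bound (violated).

Step 1: Compute V_q(n, t) = Σ_{j=0}^2 C(n, j) (q−1)^j.
  j = 0: C(9,0)·(4)^0 = 1·1 = 1.
  j = 1: C(9,1)·(4)^1 = 9·4 = 36.
  j = 2: C(9,2)·(4)^2 = 36·16 = 576.
  V_q(n, t) = 1 + 36 + 576 = 613.
Step 2: q^n = 5^9 = 1953125.
Step 3: Hamming bound ⌊q^n / V_q(n,t)⌋ = ⌊1953125/613⌋ = 3186.
Step 4: Compare |C| = 5241 to 3186: violated.
The claimed |C| lies above the Hamming bound, so no 5-ary code of length 9 with d ≥ 5 can have 5241 codewords.


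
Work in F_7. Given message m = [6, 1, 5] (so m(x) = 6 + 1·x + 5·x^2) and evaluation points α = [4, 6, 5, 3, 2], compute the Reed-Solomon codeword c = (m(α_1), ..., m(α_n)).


c = [6, 3, 3, 5, 0]

Message polynomial: m(x) = 6 + 1·x + 5·x^2 (mod 7).
For each evaluation point α_i, compute m(α_i) mod 7:
  α_1 = 4: Horner steps 5 → 0 → 6, so m(4) = 6.
  α_2 = 6: Horner steps 5 → 3 → 3, so m(6) = 3.
  α_3 = 5: Horner steps 5 → 5 → 3, so m(5) = 3.
  α_4 = 3: Horner steps 5 → 2 → 5, so m(3) = 5.
  α_5 = 2: Horner steps 5 → 4 → 0, so m(2) = 0.
Codeword c = [6, 3, 3, 5, 0] ∈ F_7^5.


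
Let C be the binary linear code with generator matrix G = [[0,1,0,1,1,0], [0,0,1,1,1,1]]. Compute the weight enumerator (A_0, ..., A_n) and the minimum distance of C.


Weight distribution: A_0 = 1, A_3 = 2, A_4 = 1. Minimum distance d = 3.

Enumerate all 2^2 = 4 messages m ∈ F_2^2.
For each, compute codeword c = mG in F_2^6, then tally its weight.
  m = 00 → c = 000000, weight = 0.
  m = 10 → c = 010110, weight = 3.
  m = 01 → c = 001111, weight = 4.
  m = 11 → c = 011001, weight = 3.
Tally weights:
  weight 0: 1 codewords.
  weight 3: 2 codewords.
  weight 4: 1 codewords.
Minimum distance d = smallest w > 0 with A_w > 0 = 3.
Sanity: Σ A_w = 4 = 2^2 = 4 ✓.


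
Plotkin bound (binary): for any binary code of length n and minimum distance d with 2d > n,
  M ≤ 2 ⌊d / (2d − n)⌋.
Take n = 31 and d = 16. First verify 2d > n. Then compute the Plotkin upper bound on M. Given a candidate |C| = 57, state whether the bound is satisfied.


Plotkin bound M ≤ 32; given |C| = 57 > bound (violated).

Check applicability: 2d = 32, n = 31.
2d − n = 1 > 0, so Plotkin applies.
Compute d/(2d−n) = 16/1 ≈ 16.0000.
⌊d/(2d−n)⌋ = 16.
Plotkin bound: M ≤ 2·16 = 32.
Given |C| = 57, check: VIOLATED.
This |C| is above the Plotkin bound, so no binary code with n = 31, d = 16 and 57 codewords exists.


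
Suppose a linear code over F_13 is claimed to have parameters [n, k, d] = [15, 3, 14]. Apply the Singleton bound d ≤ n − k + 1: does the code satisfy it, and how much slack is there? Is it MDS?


Singleton RHS = n − k + 1 = 13, slack = -1, bound violated (no such code; not MDS).

Singleton bound: d ≤ n − k + 1.
Here n = 15, k = 3, so n − k + 1 = 13.
Given d = 14, check d ≤ 13: NO.
Slack = (n − k + 1) − d = -1.
The slack is negative: d = 14 exceeds n − k + 1 = 13 by 1, so the Singleton bound is violated and no linear [15, 3, 14]_13 code can exist. In particular it is not MDS (MDS requires d = n − k + 1 exactly).
Description: the claimed parameters are [15, 3, 14]_13; such a code would be impossible (violates the Singleton bound).


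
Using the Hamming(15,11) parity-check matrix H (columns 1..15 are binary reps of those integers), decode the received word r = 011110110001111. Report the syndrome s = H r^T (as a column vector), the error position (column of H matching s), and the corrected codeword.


s = (1, 1, 1, 1)^T, error position = 15, corrected codeword c = 011110110001110

Compute s = H r^T mod 2 one row at a time:
  s_1 = 1 + 0 + 0 + 0 + 1 + 1 + 1 + 1 = 5 ≡ 1 (mod 2).
  s_2 = 1 + 1 + 0 + 1 + 1 + 1 + 1 + 1 = 7 ≡ 1 (mod 2).
  s_3 = 1 + 1 + 0 + 1 + 0 + 0 + 1 + 1 = 5 ≡ 1 (mod 2).
  s_4 = 0 + 1 + 1 + 1 + 0 + 0 + 1 + 1 = 5 ≡ 1 (mod 2).
s = (1, 1, 1, 1)^T — this equals column 15 of H (binary 1111), so error is at position 15.
Correct: flip bit 15 of r = 011110110001111 to get c = 011110110001110.


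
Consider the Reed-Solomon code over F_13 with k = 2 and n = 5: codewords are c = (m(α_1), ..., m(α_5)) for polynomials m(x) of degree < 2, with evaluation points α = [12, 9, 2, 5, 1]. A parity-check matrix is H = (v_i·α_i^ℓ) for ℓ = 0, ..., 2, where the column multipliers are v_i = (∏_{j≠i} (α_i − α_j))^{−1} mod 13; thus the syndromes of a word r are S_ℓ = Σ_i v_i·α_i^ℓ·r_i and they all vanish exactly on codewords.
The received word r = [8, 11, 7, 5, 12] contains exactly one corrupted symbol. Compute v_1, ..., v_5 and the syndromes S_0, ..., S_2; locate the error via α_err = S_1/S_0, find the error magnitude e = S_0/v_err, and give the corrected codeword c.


S = (10, 3, 10), error at position 1, error magnitude e = 12, c = [9, 11, 7, 5, 12].

Step 1: column multipliers v_i = (∏_{j≠i}(α_i − α_j))^{−1} mod 13.
  i = 1 (α = 12): (12−9)(12−2)(12−5)(12−1) = 3·10·7·11 = 2310 ≡ 9, so v_1 = 9^{−1} = 3 (mod 13).
  i = 2 (α = 9): (9−12)(9−2)(9−5)(9−1) = (−3)·7·4·8 = −672 ≡ 4, so v_2 = 4^{−1} = 10 (mod 13).
  i = 3 (α = 2): (2−12)(2−9)(2−5)(2−1) = (−10)·(−7)·(−3)·1 = −210 ≡ 11, so v_3 = 11^{−1} = 6 (mod 13).
  i = 4 (α = 5): (5−12)(5−9)(5−2)(5−1) = (−7)·(−4)·3·4 = 336 ≡ 11, so v_4 = 11^{−1} = 6 (mod 13).
  i = 5 (α = 1): (1−12)(1−9)(1−2)(1−5) = (−11)·(−8)·(−1)·(−4) = 352 ≡ 1, so v_5 = 1^{−1} = 1 (mod 13).
  v = [3, 10, 6, 6, 1].
Step 2: syndromes of r = [8, 11, 7, 5, 12] (all sums mod 13).
  S_0 = Σ v_i r_i = 3·8 + 10·11 + 6·7 + 6·5 + 1·12 = 218 ≡ 10.
  S_1 = Σ v_i α_i r_i = 3·12·8 + 10·9·11 + 6·2·7 + 6·5·5 + 1·1·12 = 1524 ≡ 3.
  α_i^2 mod 13 = [1, 3, 4, 12, 1].
  S_2 = Σ v_i α_i^2 r_i = 3·1·8 + 10·3·11 + 6·4·7 + 6·12·5 + 1·1·12 = 894 ≡ 10.
  S = (10, 3, 10) ≠ 0, so r is not a codeword (an error is present).
Step 3: locate the error. For a single error e at position i, S_ℓ = v_i·e·α_i^ℓ, so α_err = S_1/S_0.
  S_0^{−1} = 10^{−1} = 4 (mod 13), so α_err = 3·4 = 12 ≡ 12 = α_1. Error position i = 1.
  Consistency check: S_2/S_1 = 10·9 = 90 ≡ 12 = α_err ✓ (single-error assumption holds).
Step 4: error magnitude e = S_0/v_1 = S_0·∏_{j≠1}(α_1 − α_j) = 10·9 = 90 ≡ 12 (mod 13).
Step 5: correct position 1: c_1 = r_1 − e = 8 − 12 ≡ 9 (mod 13). Hence c = [9, 11, 7, 5, 12].
  Check: interpolating c through the α_i gives m(x) = 4 + 8·x (degree < 2) with m(α_i) = c_i for every i, so c is indeed a codeword.


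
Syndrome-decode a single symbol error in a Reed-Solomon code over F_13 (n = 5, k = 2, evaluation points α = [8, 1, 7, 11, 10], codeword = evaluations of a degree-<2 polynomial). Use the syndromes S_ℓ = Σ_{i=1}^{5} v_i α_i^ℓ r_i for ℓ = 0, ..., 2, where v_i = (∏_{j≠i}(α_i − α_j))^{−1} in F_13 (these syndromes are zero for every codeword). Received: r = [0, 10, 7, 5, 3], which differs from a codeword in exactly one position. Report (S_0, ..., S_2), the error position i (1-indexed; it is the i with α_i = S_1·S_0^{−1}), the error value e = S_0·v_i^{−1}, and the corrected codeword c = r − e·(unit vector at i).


S = (11, 6, 8), error at position 5, error magnitude e = 4, c = [0, 10, 7, 5, 12].

Step 1: column multipliers v_i = (∏_{j≠i}(α_i − α_j))^{−1} mod 13.
  i = 1 (α = 8): (8−1)(8−7)(8−11)(8−10) = 7·1·(−3)·(−2) = 42 ≡ 3, so v_1 = 3^{−1} = 9 (mod 13).
  i = 2 (α = 1): (1−8)(1−7)(1−11)(1−10) = (−7)·(−6)·(−10)·(−9) = 3780 ≡ 10, so v_2 = 10^{−1} = 4 (mod 13).
  i = 3 (α = 7): (7−8)(7−1)(7−11)(7−10) = (−1)·6·(−4)·(−3) = −72 ≡ 6, so v_3 = 6^{−1} = 11 (mod 13).
  i = 4 (α = 11): (11−8)(11−1)(11−7)(11−10) = 3·10·4·1 = 120 ≡ 3, so v_4 = 3^{−1} = 9 (mod 13).
  i = 5 (α = 10): (10−8)(10−1)(10−7)(10−11) = 2·9·3·(−1) = −54 ≡ 11, so v_5 = 11^{−1} = 6 (mod 13).
  v = [9, 4, 11, 9, 6].
Step 2: syndromes of r = [0, 10, 7, 5, 3] (all sums mod 13).
  S_0 = Σ v_i r_i = 9·0 + 4·10 + 11·7 + 9·5 + 6·3 = 180 ≡ 11.
  S_1 = Σ v_i α_i r_i = 9·8·0 + 4·1·10 + 11·7·7 + 9·11·5 + 6·10·3 = 1254 ≡ 6.
  α_i^2 mod 13 = [12, 1, 10, 4, 9].
  S_2 = Σ v_i α_i^2 r_i = 9·12·0 + 4·1·10 + 11·10·7 + 9·4·5 + 6·9·3 = 1152 ≡ 8.
  S = (11, 6, 8) ≠ 0, so r is not a codeword (an error is present).
Step 3: locate the error. For a single error e at position i, S_ℓ = v_i·e·α_i^ℓ, so α_err = S_1/S_0.
  S_0^{−1} = 11^{−1} = 6 (mod 13), so α_err = 6·6 = 36 ≡ 10 = α_5. Error position i = 5.
  Consistency check: S_2/S_1 = 8·11 = 88 ≡ 10 = α_err ✓ (single-error assumption holds).
Step 4: error magnitude e = S_0/v_5 = S_0·∏_{j≠5}(α_5 − α_j) = 11·11 = 121 ≡ 4 (mod 13).
Step 5: correct position 5: c_5 = r_5 − e = 3 − 4 ≡ 12 (mod 13). Hence c = [0, 10, 7, 5, 12].
  Check: interpolating c through the α_i gives m(x) = 4 + 6·x (degree < 2) with m(α_i) = c_i for every i, so c is indeed a codeword.


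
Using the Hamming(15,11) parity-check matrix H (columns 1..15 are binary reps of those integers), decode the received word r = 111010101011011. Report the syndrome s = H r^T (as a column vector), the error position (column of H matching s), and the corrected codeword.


s = (1, 1, 0, 1)^T, error position = 13, corrected codeword c = 111010101011111

Compute s = H r^T mod 2 one row at a time:
  s_1 = 0 + 1 + 0 + 1 + 1 + 0 + 1 + 1 = 5 ≡ 1 (mod 2).
  s_2 = 0 + 1 + 0 + 1 + 1 + 0 + 1 + 1 = 5 ≡ 1 (mod 2).
  s_3 = 1 + 1 + 0 + 1 + 0 + 1 + 1 + 1 = 6 ≡ 0 (mod 2).
  s_4 = 1 + 1 + 1 + 1 + 1 + 1 + 0 + 1 = 7 ≡ 1 (mod 2).
s = (1, 1, 0, 1)^T — this equals column 13 of H (binary 1101), so error is at position 13.
Correct: flip bit 13 of r = 111010101011011 to get c = 111010101011111.


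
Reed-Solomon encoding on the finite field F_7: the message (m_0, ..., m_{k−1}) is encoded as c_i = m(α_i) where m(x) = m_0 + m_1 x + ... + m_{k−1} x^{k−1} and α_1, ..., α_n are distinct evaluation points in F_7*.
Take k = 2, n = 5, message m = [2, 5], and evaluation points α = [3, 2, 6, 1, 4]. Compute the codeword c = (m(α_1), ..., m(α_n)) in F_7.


c = [3, 5, 4, 0, 1]

Message polynomial: m(x) = 2 + 5·x (mod 7).
For each evaluation point α_i, compute m(α_i) mod 7:
  α_1 = 3: Horner steps 5 → 3, so m(3) = 3.
  α_2 = 2: Horner steps 5 → 5, so m(2) = 5.
  α_3 = 6: Horner steps 5 → 4, so m(6) = 4.
  α_4 = 1: Horner steps 5 → 0, so m(1) = 0.
  α_5 = 4: Horner steps 5 → 1, so m(4) = 1.
Codeword c = [3, 5, 4, 0, 1] ∈ F_7^5.


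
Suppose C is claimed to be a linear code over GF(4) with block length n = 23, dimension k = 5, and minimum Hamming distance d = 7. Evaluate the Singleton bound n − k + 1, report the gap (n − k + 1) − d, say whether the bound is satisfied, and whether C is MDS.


Singleton RHS = n − k + 1 = 19, slack = 12, bound satisfied, not MDS.

Singleton bound: d ≤ n − k + 1.
Here n = 23, k = 5, so n − k + 1 = 19.
Given d = 7, check d ≤ 19: YES.
Slack = (n − k + 1) − d = 12.
The code is NOT MDS (slack = 12 > 0).
Description: the claimed parameters are [23, 5, 7]_4; such a code would be non-MDS.


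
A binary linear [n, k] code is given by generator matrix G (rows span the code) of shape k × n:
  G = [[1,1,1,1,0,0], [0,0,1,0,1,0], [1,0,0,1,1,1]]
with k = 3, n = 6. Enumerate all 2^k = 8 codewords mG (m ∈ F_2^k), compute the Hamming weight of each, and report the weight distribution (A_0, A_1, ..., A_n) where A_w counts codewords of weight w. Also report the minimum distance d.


Weight distribution: A_0 = 1, A_2 = 2, A_4 = 5. Minimum distance d = 2.

Enumerate all 2^3 = 8 messages m ∈ F_2^3.
For each, compute codeword c = mG in F_2^6, then tally its weight.
  m = 000 → c = 000000, weight = 0.
  m = 100 → c = 111100, weight = 4.
  m = 010 → c = 001010, weight = 2.
  m = 110 → c = 110110, weight = 4.
  m = 001 → c = 100111, weight = 4.
  m = 101 → c = 011011, weight = 4.
  m = 011 → c = 101101, weight = 4.
  m = 111 → c = 010001, weight = 2.
Tally weights:
  weight 0: 1 codewords.
  weight 2: 2 codewords.
  weight 4: 5 codewords.
Minimum distance d = smallest w > 0 with A_w > 0 = 2.
Sanity: Σ A_w = 8 = 2^3 = 8 ✓.


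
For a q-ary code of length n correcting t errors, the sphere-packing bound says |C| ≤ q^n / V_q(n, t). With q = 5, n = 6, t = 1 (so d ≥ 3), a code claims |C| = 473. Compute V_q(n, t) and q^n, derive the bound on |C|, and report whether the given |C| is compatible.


V_q(n, t) = 25, q^n = 15625, Hamming bound = 625, |C| = 473 ≤ bound (satisfied).

Step 1: Compute V_q(n, t) = Σ_{j=0}^1 C(n, j) (q−1)^j.
  j = 0: C(6,0)·(4)^0 = 1·1 = 1.
  j = 1: C(6,1)·(4)^1 = 6·4 = 24.
  V_q(n, t) = 1 + 24 = 25.
Step 2: q^n = 5^6 = 15625.
Step 3: Hamming bound ⌊q^n / V_q(n,t)⌋ = ⌊15625/25⌋ = 625.
Step 4: Compare |C| = 473 to 625: satisfied.
The claimed |C| lies below the Hamming bound.


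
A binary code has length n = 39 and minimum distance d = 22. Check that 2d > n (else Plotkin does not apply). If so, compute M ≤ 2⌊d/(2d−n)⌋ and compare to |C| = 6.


Plotkin bound M ≤ 8; given |C| = 6 ≤ bound (satisfied).

Check applicability: 2d = 44, n = 39.
2d − n = 5 > 0, so Plotkin applies.
Compute d/(2d−n) = 22/5 ≈ 4.4000.
⌊d/(2d−n)⌋ = 4.
Plotkin bound: M ≤ 2·4 = 8.
Given |C| = 6, check: satisfied.
This |C| is below the Plotkin bound.


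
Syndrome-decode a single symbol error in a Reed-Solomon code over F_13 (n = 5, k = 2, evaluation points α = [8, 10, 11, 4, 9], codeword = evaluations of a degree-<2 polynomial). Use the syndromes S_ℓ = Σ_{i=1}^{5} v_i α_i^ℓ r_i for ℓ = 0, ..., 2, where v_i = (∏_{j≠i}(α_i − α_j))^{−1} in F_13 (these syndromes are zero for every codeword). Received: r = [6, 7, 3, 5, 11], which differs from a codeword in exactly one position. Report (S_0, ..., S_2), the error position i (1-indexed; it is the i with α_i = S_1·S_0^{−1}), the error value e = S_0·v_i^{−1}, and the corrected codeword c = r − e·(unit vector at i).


S = (2, 3, 11), error at position 1, error magnitude e = 4, c = [2, 7, 3, 5, 11].

Step 1: column multipliers v_i = (∏_{j≠i}(α_i − α_j))^{−1} mod 13.
  i = 1 (α = 8): (8−10)(8−11)(8−4)(8−9) = (−2)·(−3)·4·(−1) = −24 ≡ 2, so v_1 = 2^{−1} = 7 (mod 13).
  i = 2 (α = 10): (10−8)(10−11)(10−4)(10−9) = 2·(−1)·6·1 = −12 ≡ 1, so v_2 = 1^{−1} = 1 (mod 13).
  i = 3 (α = 11): (11−8)(11−10)(11−4)(11−9) = 3·1·7·2 = 42 ≡ 3, so v_3 = 3^{−1} = 9 (mod 13).
  i = 4 (α = 4): (4−8)(4−10)(4−11)(4−9) = (−4)·(−6)·(−7)·(−5) = 840 ≡ 8, so v_4 = 8^{−1} = 5 (mod 13).
  i = 5 (α = 9): (9−8)(9−10)(9−11)(9−4) = 1·(−1)·(−2)·5 = 10 ≡ 10, so v_5 = 10^{−1} = 4 (mod 13).
  v = [7, 1, 9, 5, 4].
Step 2: syndromes of r = [6, 7, 3, 5, 11] (all sums mod 13).
  S_0 = Σ v_i r_i = 7·6 + 1·7 + 9·3 + 5·5 + 4·11 = 145 ≡ 2.
  S_1 = Σ v_i α_i r_i = 7·8·6 + 1·10·7 + 9·11·3 + 5·4·5 + 4·9·11 = 1199 ≡ 3.
  α_i^2 mod 13 = [12, 9, 4, 3, 3].
  S_2 = Σ v_i α_i^2 r_i = 7·12·6 + 1·9·7 + 9·4·3 + 5·3·5 + 4·3·11 = 882 ≡ 11.
  S = (2, 3, 11) ≠ 0, so r is not a codeword (an error is present).
Step 3: locate the error. For a single error e at position i, S_ℓ = v_i·e·α_i^ℓ, so α_err = S_1/S_0.
  S_0^{−1} = 2^{−1} = 7 (mod 13), so α_err = 3·7 = 21 ≡ 8 = α_1. Error position i = 1.
  Consistency check: S_2/S_1 = 11·9 = 99 ≡ 8 = α_err ✓ (single-error assumption holds).
Step 4: error magnitude e = S_0/v_1 = S_0·∏_{j≠1}(α_1 − α_j) = 2·2 = 4 ≡ 4 (mod 13).
Step 5: correct position 1: c_1 = r_1 − e = 6 − 4 ≡ 2 (mod 13). Hence c = [2, 7, 3, 5, 11].
  Check: interpolating c through the α_i gives m(x) = 8 + 9·x (degree < 2) with m(α_i) = c_i for every i, so c is indeed a codeword.


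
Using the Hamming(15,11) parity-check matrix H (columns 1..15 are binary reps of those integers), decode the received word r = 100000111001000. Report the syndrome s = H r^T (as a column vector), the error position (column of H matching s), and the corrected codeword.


s = (1, 0, 1, 1)^T, error position = 11, corrected codeword c = 100000111011000

Compute s = H r^T mod 2 one row at a time:
  s_1 = 1 + 1 + 0 + 0 + 1 + 0 + 0 + 0 = 3 ≡ 1 (mod 2).
  s_2 = 0 + 0 + 0 + 1 + 1 + 0 + 0 + 0 = 2 ≡ 0 (mod 2).
  s_3 = 0 + 0 + 0 + 1 + 0 + 0 + 0 + 0 = 1 ≡ 1 (mod 2).
  s_4 = 1 + 0 + 0 + 1 + 1 + 0 + 0 + 0 = 3 ≡ 1 (mod 2).
s = (1, 0, 1, 1)^T — this equals column 11 of H (binary 1011), so error is at position 11.
Correct: flip bit 11 of r = 100000111001000 to get c = 100000111011000.


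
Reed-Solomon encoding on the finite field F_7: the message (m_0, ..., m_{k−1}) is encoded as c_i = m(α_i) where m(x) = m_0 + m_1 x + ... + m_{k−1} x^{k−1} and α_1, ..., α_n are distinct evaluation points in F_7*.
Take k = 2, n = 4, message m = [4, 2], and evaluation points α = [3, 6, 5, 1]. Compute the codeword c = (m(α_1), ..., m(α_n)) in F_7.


c = [3, 2, 0, 6]

Message polynomial: m(x) = 4 + 2·x (mod 7).
For each evaluation point α_i, compute m(α_i) mod 7:
  α_1 = 3: Horner steps 2 → 3, so m(3) = 3.
  α_2 = 6: Horner steps 2 → 2, so m(6) = 2.
  α_3 = 5: Horner steps 2 → 0, so m(5) = 0.
  α_4 = 1: Horner steps 2 → 6, so m(1) = 6.
Codeword c = [3, 2, 0, 6] ∈ F_7^4.


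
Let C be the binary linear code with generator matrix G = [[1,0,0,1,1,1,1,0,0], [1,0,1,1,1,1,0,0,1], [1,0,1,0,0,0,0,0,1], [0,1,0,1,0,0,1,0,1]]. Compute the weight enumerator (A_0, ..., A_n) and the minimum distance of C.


Weight distribution: A_0 = 1, A_2 = 1, A_3 = 4, A_4 = 3, A_5 = 4, A_6 = 3. Minimum distance d = 2.

Enumerate all 2^4 = 16 messages m ∈ F_2^4.
For each, compute codeword c = mG in F_2^9, then tally its weight.
  m = 0000 → c = 000000000, weight = 0.
  m = 1000 → c = 100111100, weight = 5.
  m = 0100 → c = 101111001, weight = 6.
  m = 1100 → c = 001000101, weight = 3.
  m = 0010 → c = 101000001, weight = 3.
  m = 1010 → c = 001111101, weight = 6.
  m = 0110 → c = 000111000, weight = 3.
  m = 1110 → c = 100000100, weight = 2.
  m = 0001 → c = 010100101, weight = 4.
  m = 1001 → c = 110011001, weight = 5.
  m = 0101 → c = 111011100, weight = 6.
  m = 1101 → c = 011100000, weight = 3.
  m = 0011 → c = 111100100, weight = 5.
  m = 1011 → c = 011011000, weight = 4.
  m = 0111 → c = 010011101, weight = 5.
  m = 1111 → c = 110100001, weight = 4.
Tally weights:
  weight 0: 1 codewords.
  weight 2: 1 codewords.
  weight 3: 4 codewords.
  weight 4: 3 codewords.
  weight 5: 4 codewords.
  weight 6: 3 codewords.
Minimum distance d = smallest w > 0 with A_w > 0 = 2.
Sanity: Σ A_w = 16 = 2^4 = 16 ✓.


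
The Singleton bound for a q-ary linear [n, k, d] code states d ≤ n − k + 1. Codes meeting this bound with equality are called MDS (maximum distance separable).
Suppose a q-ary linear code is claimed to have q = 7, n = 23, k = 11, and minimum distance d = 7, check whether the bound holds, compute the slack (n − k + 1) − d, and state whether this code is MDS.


Singleton RHS = n − k + 1 = 13, slack = 6, bound satisfied, not MDS.

Singleton bound: d ≤ n − k + 1.
Here n = 23, k = 11, so n − k + 1 = 13.
Given d = 7, check d ≤ 13: YES.
Slack = (n − k + 1) − d = 6.
The code is NOT MDS (slack = 6 > 0).
Description: the claimed parameters are [23, 11, 7]_7; such a code would be non-MDS.


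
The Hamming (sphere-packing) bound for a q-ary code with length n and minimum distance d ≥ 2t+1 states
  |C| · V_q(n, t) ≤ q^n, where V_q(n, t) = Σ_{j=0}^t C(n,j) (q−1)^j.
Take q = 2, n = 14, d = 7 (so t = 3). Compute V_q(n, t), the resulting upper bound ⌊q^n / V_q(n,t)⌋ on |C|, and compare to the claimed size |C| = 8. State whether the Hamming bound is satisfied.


V_q(n, t) = 470, q^n = 16384, Hamming bound = 34, |C| = 8 ≤ bound (satisfied).

Step 1: Compute V_q(n, t) = Σ_{j=0}^3 C(n, j) (q−1)^j.
  j = 0: C(14,0)·(1)^0 = 1·1 = 1.
  j = 1: C(14,1)·(1)^1 = 14·1 = 14.
  j = 2: C(14,2)·(1)^2 = 91·1 = 91.
  j = 3: C(14,3)·(1)^3 = 364·1 = 364.
  V_q(n, t) = 1 + 14 + 91 + 364 = 470.
Step 2: q^n = 2^14 = 16384.
Step 3: Hamming bound ⌊q^n / V_q(n,t)⌋ = ⌊16384/470⌋ = 34.
Step 4: Compare |C| = 8 to 34: satisfied.
The claimed |C| lies below the Hamming bound.


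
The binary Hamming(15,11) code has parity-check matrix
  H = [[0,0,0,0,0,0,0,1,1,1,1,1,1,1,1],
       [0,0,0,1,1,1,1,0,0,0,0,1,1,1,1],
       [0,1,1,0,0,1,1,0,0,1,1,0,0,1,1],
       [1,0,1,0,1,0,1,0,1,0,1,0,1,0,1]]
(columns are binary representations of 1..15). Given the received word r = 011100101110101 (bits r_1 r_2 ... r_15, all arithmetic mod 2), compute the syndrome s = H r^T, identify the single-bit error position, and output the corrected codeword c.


s = (1, 0, 0, 0)^T, error position = 8, corrected codeword c = 011100111110101

Compute s = H r^T mod 2 one row at a time:
  s_1 = 0 + 1 + 1 + 1 + 0 + 1 + 0 + 1 = 5 ≡ 1 (mod 2).
  s_2 = 1 + 0 + 0 + 1 + 0 + 1 + 0 + 1 = 4 ≡ 0 (mod 2).
  s_3 = 1 + 1 + 0 + 1 + 1 + 1 + 0 + 1 = 6 ≡ 0 (mod 2).
  s_4 = 0 + 1 + 0 + 1 + 1 + 1 + 1 + 1 = 6 ≡ 0 (mod 2).
s = (1, 0, 0, 0)^T — this equals column 8 of H (binary 1000), so error is at position 8.
Correct: flip bit 8 of r = 011100101110101 to get c = 011100111110101.


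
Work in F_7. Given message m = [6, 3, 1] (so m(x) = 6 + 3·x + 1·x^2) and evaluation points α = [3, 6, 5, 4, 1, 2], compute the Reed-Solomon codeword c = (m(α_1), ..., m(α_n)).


c = [3, 4, 4, 6, 3, 2]

Message polynomial: m(x) = 6 + 3·x + 1·x^2 (mod 7).
For each evaluation point α_i, compute m(α_i) mod 7:
  α_1 = 3: Horner steps 1 → 6 → 3, so m(3) = 3.
  α_2 = 6: Horner steps 1 → 2 → 4, so m(6) = 4.
  α_3 = 5: Horner steps 1 → 1 → 4, so m(5) = 4.
  α_4 = 4: Horner steps 1 → 0 → 6, so m(4) = 6.
  α_5 = 1: Horner steps 1 → 4 → 3, so m(1) = 3.
  α_6 = 2: Horner steps 1 → 5 → 2, so m(2) = 2.
Codeword c = [3, 4, 4, 6, 3, 2] ∈ F_7^6.


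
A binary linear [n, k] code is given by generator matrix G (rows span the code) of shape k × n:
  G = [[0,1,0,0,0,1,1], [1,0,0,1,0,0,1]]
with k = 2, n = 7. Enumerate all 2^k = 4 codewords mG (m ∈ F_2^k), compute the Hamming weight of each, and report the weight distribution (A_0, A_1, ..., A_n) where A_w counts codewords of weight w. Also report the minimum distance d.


Weight distribution: A_0 = 1, A_3 = 2, A_4 = 1. Minimum distance d = 3.

Enumerate all 2^2 = 4 messages m ∈ F_2^2.
For each, compute codeword c = mG in F_2^7, then tally its weight.
  m = 00 → c = 0000000, weight = 0.
  m = 10 → c = 0100011, weight = 3.
  m = 01 → c = 1001001, weight = 3.
  m = 11 → c = 1101010, weight = 4.
Tally weights:
  weight 0: 1 codewords.
  weight 3: 2 codewords.
  weight 4: 1 codewords.
Minimum distance d = smallest w > 0 with A_w > 0 = 3.
Sanity: Σ A_w = 4 = 2^2 = 4 ✓.


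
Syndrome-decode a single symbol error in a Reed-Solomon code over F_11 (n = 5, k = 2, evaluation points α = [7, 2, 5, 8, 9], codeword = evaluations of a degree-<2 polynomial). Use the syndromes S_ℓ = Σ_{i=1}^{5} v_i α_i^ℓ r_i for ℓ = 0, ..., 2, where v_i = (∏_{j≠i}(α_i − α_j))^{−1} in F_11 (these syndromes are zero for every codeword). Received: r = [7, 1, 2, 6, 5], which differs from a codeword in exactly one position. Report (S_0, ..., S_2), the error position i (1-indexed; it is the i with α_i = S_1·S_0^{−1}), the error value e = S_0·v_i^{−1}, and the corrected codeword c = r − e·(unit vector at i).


S = (3, 4, 9), error at position 3, error magnitude e = 4, c = [7, 1, 9, 6, 5].

Step 1: column multipliers v_i = (∏_{j≠i}(α_i − α_j))^{−1} mod 11.
  i = 1 (α = 7): (7−2)(7−5)(7−8)(7−9) = 5·2·(−1)·(−2) = 20 ≡ 9, so v_1 = 9^{−1} = 5 (mod 11).
  i = 2 (α = 2): (2−7)(2−5)(2−8)(2−9) = (−5)·(−3)·(−6)·(−7) = 630 ≡ 3, so v_2 = 3^{−1} = 4 (mod 11).
  i = 3 (α = 5): (5−7)(5−2)(5−8)(5−9) = (−2)·3·(−3)·(−4) = −72 ≡ 5, so v_3 = 5^{−1} = 9 (mod 11).
  i = 4 (α = 8): (8−7)(8−2)(8−5)(8−9) = 1·6·3·(−1) = −18 ≡ 4, so v_4 = 4^{−1} = 3 (mod 11).
  i = 5 (α = 9): (9−7)(9−2)(9−5)(9−8) = 2·7·4·1 = 56 ≡ 1, so v_5 = 1^{−1} = 1 (mod 11).
  v = [5, 4, 9, 3, 1].
Step 2: syndromes of r = [7, 1, 2, 6, 5] (all sums mod 11).
  S_0 = Σ v_i r_i = 5·7 + 4·1 + 9·2 + 3·6 + 1·5 = 80 ≡ 3.
  S_1 = Σ v_i α_i r_i = 5·7·7 + 4·2·1 + 9·5·2 + 3·8·6 + 1·9·5 = 532 ≡ 4.
  α_i^2 mod 11 = [5, 4, 3, 9, 4].
  S_2 = Σ v_i α_i^2 r_i = 5·5·7 + 4·4·1 + 9·3·2 + 3·9·6 + 1·4·5 = 427 ≡ 9.
  S = (3, 4, 9) ≠ 0, so r is not a codeword (an error is present).
Step 3: locate the error. For a single error e at position i, S_ℓ = v_i·e·α_i^ℓ, so α_err = S_1/S_0.
  S_0^{−1} = 3^{−1} = 4 (mod 11), so α_err = 4·4 = 16 ≡ 5 = α_3. Error position i = 3.
  Consistency check: S_2/S_1 = 9·3 = 27 ≡ 5 = α_err ✓ (single-error assumption holds).
Step 4: error magnitude e = S_0/v_3 = S_0·∏_{j≠3}(α_3 − α_j) = 3·5 = 15 ≡ 4 (mod 11).
Step 5: correct position 3: c_3 = r_3 − e = 2 − 4 ≡ 9 (mod 11). Hence c = [7, 1, 9, 6, 5].
  Check: interpolating c through the α_i gives m(x) = 3 + 10·x (degree < 2) with m(α_i) = c_i for every i, so c is indeed a codeword.
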